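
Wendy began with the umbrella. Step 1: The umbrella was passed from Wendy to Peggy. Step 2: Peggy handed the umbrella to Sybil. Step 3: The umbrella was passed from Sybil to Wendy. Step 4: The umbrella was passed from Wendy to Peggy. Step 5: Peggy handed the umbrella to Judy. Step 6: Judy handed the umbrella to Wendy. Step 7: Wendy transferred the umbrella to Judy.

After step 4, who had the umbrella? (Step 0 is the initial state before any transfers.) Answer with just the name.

Tracking the umbrella holder through step 4:
After step 0 (start): Wendy
After step 1: Peggy
After step 2: Sybil
After step 3: Wendy
After step 4: Peggy

At step 4, the holder is Peggy.

Answer: Peggy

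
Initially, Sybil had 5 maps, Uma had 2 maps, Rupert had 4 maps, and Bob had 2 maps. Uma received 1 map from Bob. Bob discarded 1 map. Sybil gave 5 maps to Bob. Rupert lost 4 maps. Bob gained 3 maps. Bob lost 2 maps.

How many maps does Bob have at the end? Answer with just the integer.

Answer: 6

Derivation:
Tracking counts step by step:
Start: Sybil=5, Uma=2, Rupert=4, Bob=2
Event 1 (Bob -> Uma, 1): Bob: 2 -> 1, Uma: 2 -> 3. State: Sybil=5, Uma=3, Rupert=4, Bob=1
Event 2 (Bob -1): Bob: 1 -> 0. State: Sybil=5, Uma=3, Rupert=4, Bob=0
Event 3 (Sybil -> Bob, 5): Sybil: 5 -> 0, Bob: 0 -> 5. State: Sybil=0, Uma=3, Rupert=4, Bob=5
Event 4 (Rupert -4): Rupert: 4 -> 0. State: Sybil=0, Uma=3, Rupert=0, Bob=5
Event 5 (Bob +3): Bob: 5 -> 8. State: Sybil=0, Uma=3, Rupert=0, Bob=8
Event 6 (Bob -2): Bob: 8 -> 6. State: Sybil=0, Uma=3, Rupert=0, Bob=6

Bob's final count: 6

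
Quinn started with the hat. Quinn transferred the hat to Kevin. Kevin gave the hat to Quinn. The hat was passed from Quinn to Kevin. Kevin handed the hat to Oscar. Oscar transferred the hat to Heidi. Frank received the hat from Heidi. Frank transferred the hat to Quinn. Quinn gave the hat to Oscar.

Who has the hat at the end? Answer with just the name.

Answer: Oscar

Derivation:
Tracking the hat through each event:
Start: Quinn has the hat.
After event 1: Kevin has the hat.
After event 2: Quinn has the hat.
After event 3: Kevin has the hat.
After event 4: Oscar has the hat.
After event 5: Heidi has the hat.
After event 6: Frank has the hat.
After event 7: Quinn has the hat.
After event 8: Oscar has the hat.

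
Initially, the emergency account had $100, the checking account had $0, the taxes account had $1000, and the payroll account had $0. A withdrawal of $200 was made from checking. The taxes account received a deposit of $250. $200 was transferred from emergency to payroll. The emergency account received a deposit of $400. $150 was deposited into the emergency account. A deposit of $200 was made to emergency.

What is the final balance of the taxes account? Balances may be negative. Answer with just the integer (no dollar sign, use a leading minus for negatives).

Tracking account balances step by step:
Start: emergency=100, checking=0, taxes=1000, payroll=0
Event 1 (withdraw 200 from checking): checking: 0 - 200 = -200. Balances: emergency=100, checking=-200, taxes=1000, payroll=0
Event 2 (deposit 250 to taxes): taxes: 1000 + 250 = 1250. Balances: emergency=100, checking=-200, taxes=1250, payroll=0
Event 3 (transfer 200 emergency -> payroll): emergency: 100 - 200 = -100, payroll: 0 + 200 = 200. Balances: emergency=-100, checking=-200, taxes=1250, payroll=200
Event 4 (deposit 400 to emergency): emergency: -100 + 400 = 300. Balances: emergency=300, checking=-200, taxes=1250, payroll=200
Event 5 (deposit 150 to emergency): emergency: 300 + 150 = 450. Balances: emergency=450, checking=-200, taxes=1250, payroll=200
Event 6 (deposit 200 to emergency): emergency: 450 + 200 = 650. Balances: emergency=650, checking=-200, taxes=1250, payroll=200

Final balance of taxes: 1250

Answer: 1250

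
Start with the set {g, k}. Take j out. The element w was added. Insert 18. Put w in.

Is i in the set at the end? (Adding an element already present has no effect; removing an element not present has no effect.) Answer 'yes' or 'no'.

Answer: no

Derivation:
Tracking the set through each operation:
Start: {g, k}
Event 1 (remove j): not present, no change. Set: {g, k}
Event 2 (add w): added. Set: {g, k, w}
Event 3 (add 18): added. Set: {18, g, k, w}
Event 4 (add w): already present, no change. Set: {18, g, k, w}

Final set: {18, g, k, w} (size 4)
i is NOT in the final set.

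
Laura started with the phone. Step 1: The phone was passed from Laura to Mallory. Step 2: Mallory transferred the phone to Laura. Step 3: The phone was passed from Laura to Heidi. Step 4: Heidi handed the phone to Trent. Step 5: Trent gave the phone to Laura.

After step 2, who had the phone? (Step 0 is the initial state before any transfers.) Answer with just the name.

Tracking the phone holder through step 2:
After step 0 (start): Laura
After step 1: Mallory
After step 2: Laura

At step 2, the holder is Laura.

Answer: Laura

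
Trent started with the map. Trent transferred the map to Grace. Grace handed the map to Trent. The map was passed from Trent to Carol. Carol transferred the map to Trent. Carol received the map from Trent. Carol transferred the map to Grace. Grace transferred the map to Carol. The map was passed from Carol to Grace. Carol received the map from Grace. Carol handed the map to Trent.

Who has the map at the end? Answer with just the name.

Answer: Trent

Derivation:
Tracking the map through each event:
Start: Trent has the map.
After event 1: Grace has the map.
After event 2: Trent has the map.
After event 3: Carol has the map.
After event 4: Trent has the map.
After event 5: Carol has the map.
After event 6: Grace has the map.
After event 7: Carol has the map.
After event 8: Grace has the map.
After event 9: Carol has the map.
After event 10: Trent has the map.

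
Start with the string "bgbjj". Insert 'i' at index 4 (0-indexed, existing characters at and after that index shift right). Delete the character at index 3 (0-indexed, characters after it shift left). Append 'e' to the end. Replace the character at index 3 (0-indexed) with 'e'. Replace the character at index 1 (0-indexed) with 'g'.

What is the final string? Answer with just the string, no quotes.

Answer: bgbeje

Derivation:
Applying each edit step by step:
Start: "bgbjj"
Op 1 (insert 'i' at idx 4): "bgbjj" -> "bgbjij"
Op 2 (delete idx 3 = 'j'): "bgbjij" -> "bgbij"
Op 3 (append 'e'): "bgbij" -> "bgbije"
Op 4 (replace idx 3: 'i' -> 'e'): "bgbije" -> "bgbeje"
Op 5 (replace idx 1: 'g' -> 'g'): "bgbeje" -> "bgbeje"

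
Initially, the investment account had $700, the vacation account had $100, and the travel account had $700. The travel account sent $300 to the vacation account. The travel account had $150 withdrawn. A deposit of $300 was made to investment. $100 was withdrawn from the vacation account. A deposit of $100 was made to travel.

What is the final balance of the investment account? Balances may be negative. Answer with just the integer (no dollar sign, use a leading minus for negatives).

Tracking account balances step by step:
Start: investment=700, vacation=100, travel=700
Event 1 (transfer 300 travel -> vacation): travel: 700 - 300 = 400, vacation: 100 + 300 = 400. Balances: investment=700, vacation=400, travel=400
Event 2 (withdraw 150 from travel): travel: 400 - 150 = 250. Balances: investment=700, vacation=400, travel=250
Event 3 (deposit 300 to investment): investment: 700 + 300 = 1000. Balances: investment=1000, vacation=400, travel=250
Event 4 (withdraw 100 from vacation): vacation: 400 - 100 = 300. Balances: investment=1000, vacation=300, travel=250
Event 5 (deposit 100 to travel): travel: 250 + 100 = 350. Balances: investment=1000, vacation=300, travel=350

Final balance of investment: 1000

Answer: 1000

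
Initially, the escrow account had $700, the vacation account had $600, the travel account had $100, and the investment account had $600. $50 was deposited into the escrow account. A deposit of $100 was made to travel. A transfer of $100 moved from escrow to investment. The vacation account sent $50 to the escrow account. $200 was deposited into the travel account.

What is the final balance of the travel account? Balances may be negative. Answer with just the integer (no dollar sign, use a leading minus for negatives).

Tracking account balances step by step:
Start: escrow=700, vacation=600, travel=100, investment=600
Event 1 (deposit 50 to escrow): escrow: 700 + 50 = 750. Balances: escrow=750, vacation=600, travel=100, investment=600
Event 2 (deposit 100 to travel): travel: 100 + 100 = 200. Balances: escrow=750, vacation=600, travel=200, investment=600
Event 3 (transfer 100 escrow -> investment): escrow: 750 - 100 = 650, investment: 600 + 100 = 700. Balances: escrow=650, vacation=600, travel=200, investment=700
Event 4 (transfer 50 vacation -> escrow): vacation: 600 - 50 = 550, escrow: 650 + 50 = 700. Balances: escrow=700, vacation=550, travel=200, investment=700
Event 5 (deposit 200 to travel): travel: 200 + 200 = 400. Balances: escrow=700, vacation=550, travel=400, investment=700

Final balance of travel: 400

Answer: 400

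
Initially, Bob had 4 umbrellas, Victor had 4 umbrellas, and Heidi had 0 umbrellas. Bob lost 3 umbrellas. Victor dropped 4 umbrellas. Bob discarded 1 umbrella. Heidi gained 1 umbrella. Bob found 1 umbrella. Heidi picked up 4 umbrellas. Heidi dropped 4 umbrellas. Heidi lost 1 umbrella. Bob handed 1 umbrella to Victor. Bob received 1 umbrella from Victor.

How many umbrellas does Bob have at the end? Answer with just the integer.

Answer: 1

Derivation:
Tracking counts step by step:
Start: Bob=4, Victor=4, Heidi=0
Event 1 (Bob -3): Bob: 4 -> 1. State: Bob=1, Victor=4, Heidi=0
Event 2 (Victor -4): Victor: 4 -> 0. State: Bob=1, Victor=0, Heidi=0
Event 3 (Bob -1): Bob: 1 -> 0. State: Bob=0, Victor=0, Heidi=0
Event 4 (Heidi +1): Heidi: 0 -> 1. State: Bob=0, Victor=0, Heidi=1
Event 5 (Bob +1): Bob: 0 -> 1. State: Bob=1, Victor=0, Heidi=1
Event 6 (Heidi +4): Heidi: 1 -> 5. State: Bob=1, Victor=0, Heidi=5
Event 7 (Heidi -4): Heidi: 5 -> 1. State: Bob=1, Victor=0, Heidi=1
Event 8 (Heidi -1): Heidi: 1 -> 0. State: Bob=1, Victor=0, Heidi=0
Event 9 (Bob -> Victor, 1): Bob: 1 -> 0, Victor: 0 -> 1. State: Bob=0, Victor=1, Heidi=0
Event 10 (Victor -> Bob, 1): Victor: 1 -> 0, Bob: 0 -> 1. State: Bob=1, Victor=0, Heidi=0

Bob's final count: 1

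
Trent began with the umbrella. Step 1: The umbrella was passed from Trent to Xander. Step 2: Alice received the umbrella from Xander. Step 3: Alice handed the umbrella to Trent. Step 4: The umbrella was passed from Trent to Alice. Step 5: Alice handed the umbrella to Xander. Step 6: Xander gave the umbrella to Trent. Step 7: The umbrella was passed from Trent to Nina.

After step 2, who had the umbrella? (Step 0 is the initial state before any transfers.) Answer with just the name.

Answer: Alice

Derivation:
Tracking the umbrella holder through step 2:
After step 0 (start): Trent
After step 1: Xander
After step 2: Alice

At step 2, the holder is Alice.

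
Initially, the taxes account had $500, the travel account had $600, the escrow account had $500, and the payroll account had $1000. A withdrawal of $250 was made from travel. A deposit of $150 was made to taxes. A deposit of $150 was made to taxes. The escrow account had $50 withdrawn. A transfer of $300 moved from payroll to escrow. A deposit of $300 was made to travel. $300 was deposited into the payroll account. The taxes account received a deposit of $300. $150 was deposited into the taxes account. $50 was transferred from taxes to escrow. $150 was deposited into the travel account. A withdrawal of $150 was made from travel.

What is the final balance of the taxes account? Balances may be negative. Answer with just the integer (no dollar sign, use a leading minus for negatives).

Answer: 1200

Derivation:
Tracking account balances step by step:
Start: taxes=500, travel=600, escrow=500, payroll=1000
Event 1 (withdraw 250 from travel): travel: 600 - 250 = 350. Balances: taxes=500, travel=350, escrow=500, payroll=1000
Event 2 (deposit 150 to taxes): taxes: 500 + 150 = 650. Balances: taxes=650, travel=350, escrow=500, payroll=1000
Event 3 (deposit 150 to taxes): taxes: 650 + 150 = 800. Balances: taxes=800, travel=350, escrow=500, payroll=1000
Event 4 (withdraw 50 from escrow): escrow: 500 - 50 = 450. Balances: taxes=800, travel=350, escrow=450, payroll=1000
Event 5 (transfer 300 payroll -> escrow): payroll: 1000 - 300 = 700, escrow: 450 + 300 = 750. Balances: taxes=800, travel=350, escrow=750, payroll=700
Event 6 (deposit 300 to travel): travel: 350 + 300 = 650. Balances: taxes=800, travel=650, escrow=750, payroll=700
Event 7 (deposit 300 to payroll): payroll: 700 + 300 = 1000. Balances: taxes=800, travel=650, escrow=750, payroll=1000
Event 8 (deposit 300 to taxes): taxes: 800 + 300 = 1100. Balances: taxes=1100, travel=650, escrow=750, payroll=1000
Event 9 (deposit 150 to taxes): taxes: 1100 + 150 = 1250. Balances: taxes=1250, travel=650, escrow=750, payroll=1000
Event 10 (transfer 50 taxes -> escrow): taxes: 1250 - 50 = 1200, escrow: 750 + 50 = 800. Balances: taxes=1200, travel=650, escrow=800, payroll=1000
Event 11 (deposit 150 to travel): travel: 650 + 150 = 800. Balances: taxes=1200, travel=800, escrow=800, payroll=1000
Event 12 (withdraw 150 from travel): travel: 800 - 150 = 650. Balances: taxes=1200, travel=650, escrow=800, payroll=1000

Final balance of taxes: 1200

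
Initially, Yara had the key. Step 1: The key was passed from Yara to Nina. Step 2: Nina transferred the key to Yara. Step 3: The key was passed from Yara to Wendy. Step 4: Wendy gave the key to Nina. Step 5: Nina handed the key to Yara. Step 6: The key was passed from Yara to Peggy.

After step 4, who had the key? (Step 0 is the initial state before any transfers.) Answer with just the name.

Answer: Nina

Derivation:
Tracking the key holder through step 4:
After step 0 (start): Yara
After step 1: Nina
After step 2: Yara
After step 3: Wendy
After step 4: Nina

At step 4, the holder is Nina.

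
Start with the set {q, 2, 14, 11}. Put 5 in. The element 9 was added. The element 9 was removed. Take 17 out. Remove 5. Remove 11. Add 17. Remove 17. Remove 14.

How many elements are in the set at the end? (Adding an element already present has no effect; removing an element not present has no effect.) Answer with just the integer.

Tracking the set through each operation:
Start: {11, 14, 2, q}
Event 1 (add 5): added. Set: {11, 14, 2, 5, q}
Event 2 (add 9): added. Set: {11, 14, 2, 5, 9, q}
Event 3 (remove 9): removed. Set: {11, 14, 2, 5, q}
Event 4 (remove 17): not present, no change. Set: {11, 14, 2, 5, q}
Event 5 (remove 5): removed. Set: {11, 14, 2, q}
Event 6 (remove 11): removed. Set: {14, 2, q}
Event 7 (add 17): added. Set: {14, 17, 2, q}
Event 8 (remove 17): removed. Set: {14, 2, q}
Event 9 (remove 14): removed. Set: {2, q}

Final set: {2, q} (size 2)

Answer: 2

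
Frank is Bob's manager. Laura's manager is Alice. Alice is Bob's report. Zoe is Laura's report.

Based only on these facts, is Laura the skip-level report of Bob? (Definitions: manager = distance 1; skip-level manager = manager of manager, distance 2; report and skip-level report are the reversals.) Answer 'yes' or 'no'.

Reconstructing the manager chain from the given facts:
  Frank -> Bob -> Alice -> Laura -> Zoe
(each arrow means 'manager of the next')
Positions in the chain (0 = top):
  position of Frank: 0
  position of Bob: 1
  position of Alice: 2
  position of Laura: 3
  position of Zoe: 4

Laura is at position 3, Bob is at position 1; signed distance (j - i) = -2.
'skip-level report' requires j - i = -2. Actual distance is -2, so the relation HOLDS.

Answer: yes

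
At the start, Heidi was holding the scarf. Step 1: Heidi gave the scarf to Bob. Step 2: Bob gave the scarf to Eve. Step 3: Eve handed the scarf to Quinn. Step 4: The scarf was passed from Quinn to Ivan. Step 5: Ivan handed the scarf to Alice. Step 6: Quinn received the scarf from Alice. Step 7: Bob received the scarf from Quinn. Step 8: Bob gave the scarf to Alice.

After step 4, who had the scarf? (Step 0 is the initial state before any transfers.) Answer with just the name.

Tracking the scarf holder through step 4:
After step 0 (start): Heidi
After step 1: Bob
After step 2: Eve
After step 3: Quinn
After step 4: Ivan

At step 4, the holder is Ivan.

Answer: Ivan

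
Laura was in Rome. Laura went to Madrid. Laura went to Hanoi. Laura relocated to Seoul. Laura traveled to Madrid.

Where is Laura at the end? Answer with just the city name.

Answer: Madrid

Derivation:
Tracking Laura's location:
Start: Laura is in Rome.
After move 1: Rome -> Madrid. Laura is in Madrid.
After move 2: Madrid -> Hanoi. Laura is in Hanoi.
After move 3: Hanoi -> Seoul. Laura is in Seoul.
After move 4: Seoul -> Madrid. Laura is in Madrid.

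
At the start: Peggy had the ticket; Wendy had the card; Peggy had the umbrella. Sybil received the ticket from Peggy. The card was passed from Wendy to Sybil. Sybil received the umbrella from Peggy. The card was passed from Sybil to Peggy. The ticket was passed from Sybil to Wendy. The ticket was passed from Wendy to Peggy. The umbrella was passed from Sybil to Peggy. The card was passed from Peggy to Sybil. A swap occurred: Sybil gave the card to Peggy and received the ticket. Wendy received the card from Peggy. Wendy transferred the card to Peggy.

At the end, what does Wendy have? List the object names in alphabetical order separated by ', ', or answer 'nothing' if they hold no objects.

Answer: nothing

Derivation:
Tracking all object holders:
Start: ticket:Peggy, card:Wendy, umbrella:Peggy
Event 1 (give ticket: Peggy -> Sybil). State: ticket:Sybil, card:Wendy, umbrella:Peggy
Event 2 (give card: Wendy -> Sybil). State: ticket:Sybil, card:Sybil, umbrella:Peggy
Event 3 (give umbrella: Peggy -> Sybil). State: ticket:Sybil, card:Sybil, umbrella:Sybil
Event 4 (give card: Sybil -> Peggy). State: ticket:Sybil, card:Peggy, umbrella:Sybil
Event 5 (give ticket: Sybil -> Wendy). State: ticket:Wendy, card:Peggy, umbrella:Sybil
Event 6 (give ticket: Wendy -> Peggy). State: ticket:Peggy, card:Peggy, umbrella:Sybil
Event 7 (give umbrella: Sybil -> Peggy). State: ticket:Peggy, card:Peggy, umbrella:Peggy
Event 8 (give card: Peggy -> Sybil). State: ticket:Peggy, card:Sybil, umbrella:Peggy
Event 9 (swap card<->ticket: now card:Peggy, ticket:Sybil). State: ticket:Sybil, card:Peggy, umbrella:Peggy
Event 10 (give card: Peggy -> Wendy). State: ticket:Sybil, card:Wendy, umbrella:Peggy
Event 11 (give card: Wendy -> Peggy). State: ticket:Sybil, card:Peggy, umbrella:Peggy

Final state: ticket:Sybil, card:Peggy, umbrella:Peggy
Wendy holds: (nothing).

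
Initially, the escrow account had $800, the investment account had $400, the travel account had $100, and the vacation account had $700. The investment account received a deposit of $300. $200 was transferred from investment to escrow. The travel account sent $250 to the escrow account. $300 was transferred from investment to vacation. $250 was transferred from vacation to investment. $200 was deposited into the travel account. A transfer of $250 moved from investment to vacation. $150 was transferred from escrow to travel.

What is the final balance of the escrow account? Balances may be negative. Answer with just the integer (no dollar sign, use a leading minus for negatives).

Tracking account balances step by step:
Start: escrow=800, investment=400, travel=100, vacation=700
Event 1 (deposit 300 to investment): investment: 400 + 300 = 700. Balances: escrow=800, investment=700, travel=100, vacation=700
Event 2 (transfer 200 investment -> escrow): investment: 700 - 200 = 500, escrow: 800 + 200 = 1000. Balances: escrow=1000, investment=500, travel=100, vacation=700
Event 3 (transfer 250 travel -> escrow): travel: 100 - 250 = -150, escrow: 1000 + 250 = 1250. Balances: escrow=1250, investment=500, travel=-150, vacation=700
Event 4 (transfer 300 investment -> vacation): investment: 500 - 300 = 200, vacation: 700 + 300 = 1000. Balances: escrow=1250, investment=200, travel=-150, vacation=1000
Event 5 (transfer 250 vacation -> investment): vacation: 1000 - 250 = 750, investment: 200 + 250 = 450. Balances: escrow=1250, investment=450, travel=-150, vacation=750
Event 6 (deposit 200 to travel): travel: -150 + 200 = 50. Balances: escrow=1250, investment=450, travel=50, vacation=750
Event 7 (transfer 250 investment -> vacation): investment: 450 - 250 = 200, vacation: 750 + 250 = 1000. Balances: escrow=1250, investment=200, travel=50, vacation=1000
Event 8 (transfer 150 escrow -> travel): escrow: 1250 - 150 = 1100, travel: 50 + 150 = 200. Balances: escrow=1100, investment=200, travel=200, vacation=1000

Final balance of escrow: 1100

Answer: 1100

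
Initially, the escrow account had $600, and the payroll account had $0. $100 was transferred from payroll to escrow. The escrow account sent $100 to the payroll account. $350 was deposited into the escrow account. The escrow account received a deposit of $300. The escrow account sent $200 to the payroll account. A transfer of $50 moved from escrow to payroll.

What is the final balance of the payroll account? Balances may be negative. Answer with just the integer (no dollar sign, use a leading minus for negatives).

Tracking account balances step by step:
Start: escrow=600, payroll=0
Event 1 (transfer 100 payroll -> escrow): payroll: 0 - 100 = -100, escrow: 600 + 100 = 700. Balances: escrow=700, payroll=-100
Event 2 (transfer 100 escrow -> payroll): escrow: 700 - 100 = 600, payroll: -100 + 100 = 0. Balances: escrow=600, payroll=0
Event 3 (deposit 350 to escrow): escrow: 600 + 350 = 950. Balances: escrow=950, payroll=0
Event 4 (deposit 300 to escrow): escrow: 950 + 300 = 1250. Balances: escrow=1250, payroll=0
Event 5 (transfer 200 escrow -> payroll): escrow: 1250 - 200 = 1050, payroll: 0 + 200 = 200. Balances: escrow=1050, payroll=200
Event 6 (transfer 50 escrow -> payroll): escrow: 1050 - 50 = 1000, payroll: 200 + 50 = 250. Balances: escrow=1000, payroll=250

Final balance of payroll: 250

Answer: 250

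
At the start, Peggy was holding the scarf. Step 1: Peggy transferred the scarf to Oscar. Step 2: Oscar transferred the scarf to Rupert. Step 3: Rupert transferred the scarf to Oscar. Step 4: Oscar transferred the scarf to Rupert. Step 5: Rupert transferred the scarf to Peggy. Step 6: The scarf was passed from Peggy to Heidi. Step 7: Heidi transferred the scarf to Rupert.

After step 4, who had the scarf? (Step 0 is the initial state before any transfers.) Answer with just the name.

Answer: Rupert

Derivation:
Tracking the scarf holder through step 4:
After step 0 (start): Peggy
After step 1: Oscar
After step 2: Rupert
After step 3: Oscar
After step 4: Rupert

At step 4, the holder is Rupert.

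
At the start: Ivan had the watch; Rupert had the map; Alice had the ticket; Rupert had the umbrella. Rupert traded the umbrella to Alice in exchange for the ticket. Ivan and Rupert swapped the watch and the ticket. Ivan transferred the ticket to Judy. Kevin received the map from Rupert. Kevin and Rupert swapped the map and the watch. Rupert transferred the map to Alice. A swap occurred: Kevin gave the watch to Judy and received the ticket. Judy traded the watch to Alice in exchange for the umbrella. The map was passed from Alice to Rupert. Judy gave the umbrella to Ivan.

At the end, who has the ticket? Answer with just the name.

Answer: Kevin

Derivation:
Tracking all object holders:
Start: watch:Ivan, map:Rupert, ticket:Alice, umbrella:Rupert
Event 1 (swap umbrella<->ticket: now umbrella:Alice, ticket:Rupert). State: watch:Ivan, map:Rupert, ticket:Rupert, umbrella:Alice
Event 2 (swap watch<->ticket: now watch:Rupert, ticket:Ivan). State: watch:Rupert, map:Rupert, ticket:Ivan, umbrella:Alice
Event 3 (give ticket: Ivan -> Judy). State: watch:Rupert, map:Rupert, ticket:Judy, umbrella:Alice
Event 4 (give map: Rupert -> Kevin). State: watch:Rupert, map:Kevin, ticket:Judy, umbrella:Alice
Event 5 (swap map<->watch: now map:Rupert, watch:Kevin). State: watch:Kevin, map:Rupert, ticket:Judy, umbrella:Alice
Event 6 (give map: Rupert -> Alice). State: watch:Kevin, map:Alice, ticket:Judy, umbrella:Alice
Event 7 (swap watch<->ticket: now watch:Judy, ticket:Kevin). State: watch:Judy, map:Alice, ticket:Kevin, umbrella:Alice
Event 8 (swap watch<->umbrella: now watch:Alice, umbrella:Judy). State: watch:Alice, map:Alice, ticket:Kevin, umbrella:Judy
Event 9 (give map: Alice -> Rupert). State: watch:Alice, map:Rupert, ticket:Kevin, umbrella:Judy
Event 10 (give umbrella: Judy -> Ivan). State: watch:Alice, map:Rupert, ticket:Kevin, umbrella:Ivan

Final state: watch:Alice, map:Rupert, ticket:Kevin, umbrella:Ivan
The ticket is held by Kevin.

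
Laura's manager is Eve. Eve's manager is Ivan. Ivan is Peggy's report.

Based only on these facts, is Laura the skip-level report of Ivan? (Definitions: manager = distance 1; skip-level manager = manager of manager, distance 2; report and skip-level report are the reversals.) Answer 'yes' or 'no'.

Reconstructing the manager chain from the given facts:
  Peggy -> Ivan -> Eve -> Laura
(each arrow means 'manager of the next')
Positions in the chain (0 = top):
  position of Peggy: 0
  position of Ivan: 1
  position of Eve: 2
  position of Laura: 3

Laura is at position 3, Ivan is at position 1; signed distance (j - i) = -2.
'skip-level report' requires j - i = -2. Actual distance is -2, so the relation HOLDS.

Answer: yes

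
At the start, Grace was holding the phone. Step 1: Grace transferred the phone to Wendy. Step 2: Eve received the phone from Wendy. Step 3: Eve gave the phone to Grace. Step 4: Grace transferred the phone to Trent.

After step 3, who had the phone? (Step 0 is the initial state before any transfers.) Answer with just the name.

Tracking the phone holder through step 3:
After step 0 (start): Grace
After step 1: Wendy
After step 2: Eve
After step 3: Grace

At step 3, the holder is Grace.

Answer: Grace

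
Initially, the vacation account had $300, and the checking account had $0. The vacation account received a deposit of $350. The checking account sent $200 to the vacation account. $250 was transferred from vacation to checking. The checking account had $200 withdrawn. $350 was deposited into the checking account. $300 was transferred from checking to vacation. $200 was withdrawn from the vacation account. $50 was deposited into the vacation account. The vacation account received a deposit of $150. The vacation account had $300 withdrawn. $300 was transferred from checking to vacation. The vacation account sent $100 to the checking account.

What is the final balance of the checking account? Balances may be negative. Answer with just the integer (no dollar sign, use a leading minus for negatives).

Tracking account balances step by step:
Start: vacation=300, checking=0
Event 1 (deposit 350 to vacation): vacation: 300 + 350 = 650. Balances: vacation=650, checking=0
Event 2 (transfer 200 checking -> vacation): checking: 0 - 200 = -200, vacation: 650 + 200 = 850. Balances: vacation=850, checking=-200
Event 3 (transfer 250 vacation -> checking): vacation: 850 - 250 = 600, checking: -200 + 250 = 50. Balances: vacation=600, checking=50
Event 4 (withdraw 200 from checking): checking: 50 - 200 = -150. Balances: vacation=600, checking=-150
Event 5 (deposit 350 to checking): checking: -150 + 350 = 200. Balances: vacation=600, checking=200
Event 6 (transfer 300 checking -> vacation): checking: 200 - 300 = -100, vacation: 600 + 300 = 900. Balances: vacation=900, checking=-100
Event 7 (withdraw 200 from vacation): vacation: 900 - 200 = 700. Balances: vacation=700, checking=-100
Event 8 (deposit 50 to vacation): vacation: 700 + 50 = 750. Balances: vacation=750, checking=-100
Event 9 (deposit 150 to vacation): vacation: 750 + 150 = 900. Balances: vacation=900, checking=-100
Event 10 (withdraw 300 from vacation): vacation: 900 - 300 = 600. Balances: vacation=600, checking=-100
Event 11 (transfer 300 checking -> vacation): checking: -100 - 300 = -400, vacation: 600 + 300 = 900. Balances: vacation=900, checking=-400
Event 12 (transfer 100 vacation -> checking): vacation: 900 - 100 = 800, checking: -400 + 100 = -300. Balances: vacation=800, checking=-300

Final balance of checking: -300

Answer: -300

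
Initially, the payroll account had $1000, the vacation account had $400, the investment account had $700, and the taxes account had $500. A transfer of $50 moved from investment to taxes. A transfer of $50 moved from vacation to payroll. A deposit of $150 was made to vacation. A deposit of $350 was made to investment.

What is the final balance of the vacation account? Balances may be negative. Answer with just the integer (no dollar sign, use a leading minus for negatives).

Tracking account balances step by step:
Start: payroll=1000, vacation=400, investment=700, taxes=500
Event 1 (transfer 50 investment -> taxes): investment: 700 - 50 = 650, taxes: 500 + 50 = 550. Balances: payroll=1000, vacation=400, investment=650, taxes=550
Event 2 (transfer 50 vacation -> payroll): vacation: 400 - 50 = 350, payroll: 1000 + 50 = 1050. Balances: payroll=1050, vacation=350, investment=650, taxes=550
Event 3 (deposit 150 to vacation): vacation: 350 + 150 = 500. Balances: payroll=1050, vacation=500, investment=650, taxes=550
Event 4 (deposit 350 to investment): investment: 650 + 350 = 1000. Balances: payroll=1050, vacation=500, investment=1000, taxes=550

Final balance of vacation: 500

Answer: 500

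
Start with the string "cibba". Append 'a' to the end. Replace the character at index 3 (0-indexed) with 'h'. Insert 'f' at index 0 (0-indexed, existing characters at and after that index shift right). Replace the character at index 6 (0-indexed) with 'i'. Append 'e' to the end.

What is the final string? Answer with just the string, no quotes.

Answer: fcibhaie

Derivation:
Applying each edit step by step:
Start: "cibba"
Op 1 (append 'a'): "cibba" -> "cibbaa"
Op 2 (replace idx 3: 'b' -> 'h'): "cibbaa" -> "cibhaa"
Op 3 (insert 'f' at idx 0): "cibhaa" -> "fcibhaa"
Op 4 (replace idx 6: 'a' -> 'i'): "fcibhaa" -> "fcibhai"
Op 5 (append 'e'): "fcibhai" -> "fcibhaie"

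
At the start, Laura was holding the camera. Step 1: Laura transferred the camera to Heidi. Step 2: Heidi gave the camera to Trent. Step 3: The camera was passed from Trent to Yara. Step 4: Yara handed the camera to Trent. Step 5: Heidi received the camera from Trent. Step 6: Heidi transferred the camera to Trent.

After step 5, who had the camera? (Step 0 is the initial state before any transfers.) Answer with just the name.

Answer: Heidi

Derivation:
Tracking the camera holder through step 5:
After step 0 (start): Laura
After step 1: Heidi
After step 2: Trent
After step 3: Yara
After step 4: Trent
After step 5: Heidi

At step 5, the holder is Heidi.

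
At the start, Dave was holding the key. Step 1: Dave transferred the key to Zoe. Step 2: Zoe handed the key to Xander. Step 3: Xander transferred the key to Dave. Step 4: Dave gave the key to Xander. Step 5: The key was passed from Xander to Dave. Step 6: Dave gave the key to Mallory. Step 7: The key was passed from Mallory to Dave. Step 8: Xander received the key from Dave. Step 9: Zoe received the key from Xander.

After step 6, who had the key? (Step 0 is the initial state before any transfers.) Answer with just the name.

Answer: Mallory

Derivation:
Tracking the key holder through step 6:
After step 0 (start): Dave
After step 1: Zoe
After step 2: Xander
After step 3: Dave
After step 4: Xander
After step 5: Dave
After step 6: Mallory

At step 6, the holder is Mallory.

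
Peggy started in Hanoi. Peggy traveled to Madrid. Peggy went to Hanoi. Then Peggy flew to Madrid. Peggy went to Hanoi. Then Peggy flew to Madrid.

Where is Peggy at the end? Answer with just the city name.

Answer: Madrid

Derivation:
Tracking Peggy's location:
Start: Peggy is in Hanoi.
After move 1: Hanoi -> Madrid. Peggy is in Madrid.
After move 2: Madrid -> Hanoi. Peggy is in Hanoi.
After move 3: Hanoi -> Madrid. Peggy is in Madrid.
After move 4: Madrid -> Hanoi. Peggy is in Hanoi.
After move 5: Hanoi -> Madrid. Peggy is in Madrid.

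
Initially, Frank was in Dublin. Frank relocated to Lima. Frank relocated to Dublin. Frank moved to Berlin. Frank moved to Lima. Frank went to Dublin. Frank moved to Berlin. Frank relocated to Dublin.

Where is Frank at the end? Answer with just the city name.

Answer: Dublin

Derivation:
Tracking Frank's location:
Start: Frank is in Dublin.
After move 1: Dublin -> Lima. Frank is in Lima.
After move 2: Lima -> Dublin. Frank is in Dublin.
After move 3: Dublin -> Berlin. Frank is in Berlin.
After move 4: Berlin -> Lima. Frank is in Lima.
After move 5: Lima -> Dublin. Frank is in Dublin.
After move 6: Dublin -> Berlin. Frank is in Berlin.
After move 7: Berlin -> Dublin. Frank is in Dublin.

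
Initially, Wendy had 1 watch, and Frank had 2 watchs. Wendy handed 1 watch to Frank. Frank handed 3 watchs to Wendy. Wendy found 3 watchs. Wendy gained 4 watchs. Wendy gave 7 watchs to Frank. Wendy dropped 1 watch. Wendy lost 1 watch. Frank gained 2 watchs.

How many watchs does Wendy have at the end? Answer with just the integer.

Tracking counts step by step:
Start: Wendy=1, Frank=2
Event 1 (Wendy -> Frank, 1): Wendy: 1 -> 0, Frank: 2 -> 3. State: Wendy=0, Frank=3
Event 2 (Frank -> Wendy, 3): Frank: 3 -> 0, Wendy: 0 -> 3. State: Wendy=3, Frank=0
Event 3 (Wendy +3): Wendy: 3 -> 6. State: Wendy=6, Frank=0
Event 4 (Wendy +4): Wendy: 6 -> 10. State: Wendy=10, Frank=0
Event 5 (Wendy -> Frank, 7): Wendy: 10 -> 3, Frank: 0 -> 7. State: Wendy=3, Frank=7
Event 6 (Wendy -1): Wendy: 3 -> 2. State: Wendy=2, Frank=7
Event 7 (Wendy -1): Wendy: 2 -> 1. State: Wendy=1, Frank=7
Event 8 (Frank +2): Frank: 7 -> 9. State: Wendy=1, Frank=9

Wendy's final count: 1

Answer: 1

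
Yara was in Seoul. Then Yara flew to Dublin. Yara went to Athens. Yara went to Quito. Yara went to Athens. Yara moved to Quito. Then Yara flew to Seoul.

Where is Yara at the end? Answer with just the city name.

Tracking Yara's location:
Start: Yara is in Seoul.
After move 1: Seoul -> Dublin. Yara is in Dublin.
After move 2: Dublin -> Athens. Yara is in Athens.
After move 3: Athens -> Quito. Yara is in Quito.
After move 4: Quito -> Athens. Yara is in Athens.
After move 5: Athens -> Quito. Yara is in Quito.
After move 6: Quito -> Seoul. Yara is in Seoul.

Answer: Seoul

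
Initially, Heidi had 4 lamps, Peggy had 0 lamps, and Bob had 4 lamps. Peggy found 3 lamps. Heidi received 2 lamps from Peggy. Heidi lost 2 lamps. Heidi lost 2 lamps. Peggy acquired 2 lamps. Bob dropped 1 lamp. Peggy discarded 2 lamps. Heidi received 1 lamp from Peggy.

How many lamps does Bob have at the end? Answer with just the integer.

Tracking counts step by step:
Start: Heidi=4, Peggy=0, Bob=4
Event 1 (Peggy +3): Peggy: 0 -> 3. State: Heidi=4, Peggy=3, Bob=4
Event 2 (Peggy -> Heidi, 2): Peggy: 3 -> 1, Heidi: 4 -> 6. State: Heidi=6, Peggy=1, Bob=4
Event 3 (Heidi -2): Heidi: 6 -> 4. State: Heidi=4, Peggy=1, Bob=4
Event 4 (Heidi -2): Heidi: 4 -> 2. State: Heidi=2, Peggy=1, Bob=4
Event 5 (Peggy +2): Peggy: 1 -> 3. State: Heidi=2, Peggy=3, Bob=4
Event 6 (Bob -1): Bob: 4 -> 3. State: Heidi=2, Peggy=3, Bob=3
Event 7 (Peggy -2): Peggy: 3 -> 1. State: Heidi=2, Peggy=1, Bob=3
Event 8 (Peggy -> Heidi, 1): Peggy: 1 -> 0, Heidi: 2 -> 3. State: Heidi=3, Peggy=0, Bob=3

Bob's final count: 3

Answer: 3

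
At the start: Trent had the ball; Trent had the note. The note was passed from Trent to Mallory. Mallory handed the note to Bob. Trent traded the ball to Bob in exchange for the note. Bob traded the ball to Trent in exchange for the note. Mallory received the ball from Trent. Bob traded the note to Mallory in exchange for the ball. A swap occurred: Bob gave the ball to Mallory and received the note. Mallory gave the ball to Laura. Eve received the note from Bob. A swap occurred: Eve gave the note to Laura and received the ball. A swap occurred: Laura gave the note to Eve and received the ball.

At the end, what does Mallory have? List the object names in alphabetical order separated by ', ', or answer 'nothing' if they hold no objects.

Tracking all object holders:
Start: ball:Trent, note:Trent
Event 1 (give note: Trent -> Mallory). State: ball:Trent, note:Mallory
Event 2 (give note: Mallory -> Bob). State: ball:Trent, note:Bob
Event 3 (swap ball<->note: now ball:Bob, note:Trent). State: ball:Bob, note:Trent
Event 4 (swap ball<->note: now ball:Trent, note:Bob). State: ball:Trent, note:Bob
Event 5 (give ball: Trent -> Mallory). State: ball:Mallory, note:Bob
Event 6 (swap note<->ball: now note:Mallory, ball:Bob). State: ball:Bob, note:Mallory
Event 7 (swap ball<->note: now ball:Mallory, note:Bob). State: ball:Mallory, note:Bob
Event 8 (give ball: Mallory -> Laura). State: ball:Laura, note:Bob
Event 9 (give note: Bob -> Eve). State: ball:Laura, note:Eve
Event 10 (swap note<->ball: now note:Laura, ball:Eve). State: ball:Eve, note:Laura
Event 11 (swap note<->ball: now note:Eve, ball:Laura). State: ball:Laura, note:Eve

Final state: ball:Laura, note:Eve
Mallory holds: (nothing).

Answer: nothing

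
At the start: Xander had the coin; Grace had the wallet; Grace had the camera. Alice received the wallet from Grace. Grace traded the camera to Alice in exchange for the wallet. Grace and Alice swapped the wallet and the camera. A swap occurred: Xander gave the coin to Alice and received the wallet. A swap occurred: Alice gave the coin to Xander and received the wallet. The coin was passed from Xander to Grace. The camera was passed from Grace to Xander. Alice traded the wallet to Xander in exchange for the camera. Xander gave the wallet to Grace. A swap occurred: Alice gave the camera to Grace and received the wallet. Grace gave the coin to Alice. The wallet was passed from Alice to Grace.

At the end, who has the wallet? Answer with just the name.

Tracking all object holders:
Start: coin:Xander, wallet:Grace, camera:Grace
Event 1 (give wallet: Grace -> Alice). State: coin:Xander, wallet:Alice, camera:Grace
Event 2 (swap camera<->wallet: now camera:Alice, wallet:Grace). State: coin:Xander, wallet:Grace, camera:Alice
Event 3 (swap wallet<->camera: now wallet:Alice, camera:Grace). State: coin:Xander, wallet:Alice, camera:Grace
Event 4 (swap coin<->wallet: now coin:Alice, wallet:Xander). State: coin:Alice, wallet:Xander, camera:Grace
Event 5 (swap coin<->wallet: now coin:Xander, wallet:Alice). State: coin:Xander, wallet:Alice, camera:Grace
Event 6 (give coin: Xander -> Grace). State: coin:Grace, wallet:Alice, camera:Grace
Event 7 (give camera: Grace -> Xander). State: coin:Grace, wallet:Alice, camera:Xander
Event 8 (swap wallet<->camera: now wallet:Xander, camera:Alice). State: coin:Grace, wallet:Xander, camera:Alice
Event 9 (give wallet: Xander -> Grace). State: coin:Grace, wallet:Grace, camera:Alice
Event 10 (swap camera<->wallet: now camera:Grace, wallet:Alice). State: coin:Grace, wallet:Alice, camera:Grace
Event 11 (give coin: Grace -> Alice). State: coin:Alice, wallet:Alice, camera:Grace
Event 12 (give wallet: Alice -> Grace). State: coin:Alice, wallet:Grace, camera:Grace

Final state: coin:Alice, wallet:Grace, camera:Grace
The wallet is held by Grace.

Answer: Grace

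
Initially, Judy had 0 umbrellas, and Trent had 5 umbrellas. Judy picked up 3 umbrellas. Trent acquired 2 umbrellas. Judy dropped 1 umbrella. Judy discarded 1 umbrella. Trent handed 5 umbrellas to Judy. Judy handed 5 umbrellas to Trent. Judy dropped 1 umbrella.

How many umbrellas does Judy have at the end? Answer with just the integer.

Tracking counts step by step:
Start: Judy=0, Trent=5
Event 1 (Judy +3): Judy: 0 -> 3. State: Judy=3, Trent=5
Event 2 (Trent +2): Trent: 5 -> 7. State: Judy=3, Trent=7
Event 3 (Judy -1): Judy: 3 -> 2. State: Judy=2, Trent=7
Event 4 (Judy -1): Judy: 2 -> 1. State: Judy=1, Trent=7
Event 5 (Trent -> Judy, 5): Trent: 7 -> 2, Judy: 1 -> 6. State: Judy=6, Trent=2
Event 6 (Judy -> Trent, 5): Judy: 6 -> 1, Trent: 2 -> 7. State: Judy=1, Trent=7
Event 7 (Judy -1): Judy: 1 -> 0. State: Judy=0, Trent=7

Judy's final count: 0

Answer: 0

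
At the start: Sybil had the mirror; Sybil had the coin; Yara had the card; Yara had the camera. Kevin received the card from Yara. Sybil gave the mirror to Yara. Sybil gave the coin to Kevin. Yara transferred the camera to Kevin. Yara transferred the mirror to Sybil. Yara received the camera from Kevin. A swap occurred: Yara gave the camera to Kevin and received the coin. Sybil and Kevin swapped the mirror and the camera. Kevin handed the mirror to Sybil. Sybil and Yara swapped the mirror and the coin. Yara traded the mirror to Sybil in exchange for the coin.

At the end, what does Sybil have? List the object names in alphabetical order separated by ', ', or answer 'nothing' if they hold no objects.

Answer: camera, mirror

Derivation:
Tracking all object holders:
Start: mirror:Sybil, coin:Sybil, card:Yara, camera:Yara
Event 1 (give card: Yara -> Kevin). State: mirror:Sybil, coin:Sybil, card:Kevin, camera:Yara
Event 2 (give mirror: Sybil -> Yara). State: mirror:Yara, coin:Sybil, card:Kevin, camera:Yara
Event 3 (give coin: Sybil -> Kevin). State: mirror:Yara, coin:Kevin, card:Kevin, camera:Yara
Event 4 (give camera: Yara -> Kevin). State: mirror:Yara, coin:Kevin, card:Kevin, camera:Kevin
Event 5 (give mirror: Yara -> Sybil). State: mirror:Sybil, coin:Kevin, card:Kevin, camera:Kevin
Event 6 (give camera: Kevin -> Yara). State: mirror:Sybil, coin:Kevin, card:Kevin, camera:Yara
Event 7 (swap camera<->coin: now camera:Kevin, coin:Yara). State: mirror:Sybil, coin:Yara, card:Kevin, camera:Kevin
Event 8 (swap mirror<->camera: now mirror:Kevin, camera:Sybil). State: mirror:Kevin, coin:Yara, card:Kevin, camera:Sybil
Event 9 (give mirror: Kevin -> Sybil). State: mirror:Sybil, coin:Yara, card:Kevin, camera:Sybil
Event 10 (swap mirror<->coin: now mirror:Yara, coin:Sybil). State: mirror:Yara, coin:Sybil, card:Kevin, camera:Sybil
Event 11 (swap mirror<->coin: now mirror:Sybil, coin:Yara). State: mirror:Sybil, coin:Yara, card:Kevin, camera:Sybil

Final state: mirror:Sybil, coin:Yara, card:Kevin, camera:Sybil
Sybil holds: camera, mirror.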